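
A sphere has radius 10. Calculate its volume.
Volume = (4/3) * pi * r³
Volume = (4/3) * pi * 10³
Volume = (4/3) * pi * 1000
Volume = 4188.79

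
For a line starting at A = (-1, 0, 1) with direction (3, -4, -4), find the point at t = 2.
P(2) = (-1 + 3(2), 0 + (-4)(2), 1 + (-4)(2)) = (5, -8, -7)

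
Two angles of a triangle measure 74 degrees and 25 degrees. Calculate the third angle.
Sum of angles in a triangle = 180 degrees
Third angle = 180 - 74 - 25
Third angle = 81 degrees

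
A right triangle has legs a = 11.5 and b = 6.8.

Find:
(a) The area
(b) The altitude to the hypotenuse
(a) Area = ½ab = ½·11.5·6.8 = 39.1
(b) Hypotenuse c = √(11.5² + 6.8²) = √178.49 = 13.36
    Area = ½·c·h_c  →  h_c = 2·Area/c = 2·39.1/13.36 = 5.853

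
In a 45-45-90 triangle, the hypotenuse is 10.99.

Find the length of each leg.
In a 45-45-90 triangle, hypotenuse = leg·√2  →  leg = hypotenuse/√2
leg = 10.99/√2 = 7.771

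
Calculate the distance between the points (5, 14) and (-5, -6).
Using the distance formula: d = sqrt((x₂-x₁)² + (y₂-y₁)²)
dx = (-5) - 5 = -10
dy = (-6) - 14 = -20
d = sqrt((-10)² + (-20)²) = sqrt(100 + 400) = sqrt(500) = 22.36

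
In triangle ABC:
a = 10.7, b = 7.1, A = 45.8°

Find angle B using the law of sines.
sin(B)/b = sin(A)/a
sin(B) = b·sin(A)/a = 7.1·sin(45.8°)/10.7 = 0.475707
B = arcsin(0.475707) = 28.41°  (b ≤ a, so B ≤ A and the acute solution is unique)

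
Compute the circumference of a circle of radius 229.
Circumference = 2 * pi * r
Circumference = 2 * pi * 229
Circumference = 1438.85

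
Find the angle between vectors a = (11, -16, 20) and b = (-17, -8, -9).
a·b = -239, |a|² = 777, |b|² = 434
cos θ = -239/√337218 ≈ -0.4116
θ ≈ 114.3°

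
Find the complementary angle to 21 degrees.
Complementary angles sum to 90 degrees.
Other angle = 90 - 21
Other angle = 69 degrees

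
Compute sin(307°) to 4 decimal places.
sin(307 degrees) = -0.7986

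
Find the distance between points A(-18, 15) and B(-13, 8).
Using the distance formula: d = sqrt((x₂-x₁)² + (y₂-y₁)²)
dx = (-13) - (-18) = 5
dy = 8 - 15 = -7
d = sqrt(5² + (-7)²) = sqrt(25 + 49) = sqrt(74) = 8.60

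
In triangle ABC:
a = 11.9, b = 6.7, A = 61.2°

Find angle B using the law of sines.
sin(B)/b = sin(A)/a
sin(B) = b·sin(A)/a = 6.7·sin(61.2°)/11.9 = 0.493383
B = arcsin(0.493383) = 29.56°  (b ≤ a, so B ≤ A and the acute solution is unique)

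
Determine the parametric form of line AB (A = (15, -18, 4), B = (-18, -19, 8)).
Direction vector d = B - A = (-33, -1, 4)
x = 15 - 33t, y = -18 - t, z = 4 + 4t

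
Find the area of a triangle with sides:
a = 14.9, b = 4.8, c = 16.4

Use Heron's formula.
s = (a+b+c)/2 = (14.9+4.8+16.4)/2 = 18.05
A = √(s(s-a)(s-b)(s-c)) = √(18.05·3.15·13.25·1.65)
A = √1243.05 = 35.26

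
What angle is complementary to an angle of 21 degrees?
Complementary angles sum to 90 degrees.
Other angle = 90 - 21
Other angle = 69 degrees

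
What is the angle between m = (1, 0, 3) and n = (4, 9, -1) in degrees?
m·n = 1, |m|² = 10, |n|² = 98
cos θ = 1/√980 ≈ 0.03194
θ ≈ 88.17°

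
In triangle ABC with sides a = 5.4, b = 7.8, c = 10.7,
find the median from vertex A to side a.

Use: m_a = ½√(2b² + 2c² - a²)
m_a = ½√(2·7.8² + 2·10.7² - 5.4²)
m_a = ½√(121.68 + 228.98 - 29.16) = ½√321.5 = 8.965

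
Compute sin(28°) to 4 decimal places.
sin(28 degrees) = 0.4695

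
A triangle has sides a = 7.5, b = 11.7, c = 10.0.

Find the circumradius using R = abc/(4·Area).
s = (a+b+c)/2 = 14.6
Area = √(s(s-a)(s-b)(s-c)) = √(14.6·7.1·2.9·4.6) = 37.1863
R = abc/(4·Area) = (7.5·11.7·10.0)/(4·37.1863) = 877.5/148.7452 = 5.899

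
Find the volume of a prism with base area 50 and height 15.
Volume = base area * height
Volume = 50 * 15
Volume = 750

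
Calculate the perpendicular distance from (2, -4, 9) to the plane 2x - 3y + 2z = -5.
d = |2(2) + (-3)(-4) + 2(9) - (-5)| / √(2² + (-3)² + 2²) = 39/√17 = 9.459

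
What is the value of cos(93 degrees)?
cos(93 degrees) = -0.0523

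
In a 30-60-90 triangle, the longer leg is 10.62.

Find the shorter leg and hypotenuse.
In a 30-60-90 triangle, sides are in ratio 1 : √3 : 2.
Long leg = short leg·√3  →  short leg = 10.62/√3 = 6.131
Hypotenuse = 2·(short leg) = 2·10.62/√3 = 12.26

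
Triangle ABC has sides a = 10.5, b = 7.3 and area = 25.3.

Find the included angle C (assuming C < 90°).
Area = ½ab·sin(C)  →  sin(C) = 2·Area/(ab)
sin(C) = 2·25.3/(10.5·7.3) = 0.660144
C = arcsin(0.660144) = 41.31°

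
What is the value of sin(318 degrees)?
sin(318 degrees) = -0.6691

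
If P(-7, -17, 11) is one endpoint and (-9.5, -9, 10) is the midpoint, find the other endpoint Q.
Q = (2×(-9.5) - (-7), 2×(-9) - (-17), 2×10 - 11) = (-12, -1, 9)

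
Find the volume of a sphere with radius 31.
Volume = (4/3) * pi * r³
Volume = (4/3) * pi * 31³
Volume = (4/3) * pi * 29791
Volume = 124788.25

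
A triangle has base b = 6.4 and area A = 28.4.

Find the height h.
A = ½bh  →  h = 2A/b
h = 2·28.4/6.4 = 8.875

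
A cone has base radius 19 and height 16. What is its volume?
Volume = (1/3) * pi * r² * h
Volume = (1/3) * pi * 19² * 16
Volume = (1/3) * pi * 361 * 16
Volume = (1/3) * pi * 5776
Volume = 6048.61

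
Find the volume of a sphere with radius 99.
Volume = (4/3) * pi * r³
Volume = (4/3) * pi * 99³
Volume = (4/3) * pi * 970299
Volume = 4064378.95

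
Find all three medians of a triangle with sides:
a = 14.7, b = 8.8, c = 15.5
Using m_x = ½√(2y² + 2z² - x²):
m_a = ½√(2·8.8² + 2·15.5² - 14.7²) = ½√419.29 = 10.24
m_b = ½√(2·14.7² + 2·15.5² - 8.8²) = ½√835.24 = 14.45
m_c = ½√(2·14.7² + 2·8.8² - 15.5²) = ½√346.81 = 9.311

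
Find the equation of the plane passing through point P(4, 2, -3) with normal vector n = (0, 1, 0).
d = n·P = (0)(4) + (1)(2) + (0)(-3) = 2
Plane: y = 2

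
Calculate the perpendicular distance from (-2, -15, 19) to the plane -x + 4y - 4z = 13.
d = |(-1)(-2) + 4(-15) + (-4)(19) - (13)| / √((-1)² + 4² + (-4)²) = 147/√33 = 25.59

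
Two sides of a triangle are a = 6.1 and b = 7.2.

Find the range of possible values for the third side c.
By the triangle inequality: |a - b| < c < a + b
|6.1 - 7.2| < c < 6.1 + 7.2
1.1 < c < 13.3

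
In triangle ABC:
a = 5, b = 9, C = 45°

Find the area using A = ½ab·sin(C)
A = ½·5·9·sin(45°) = ½·45·0.707107 = 15.91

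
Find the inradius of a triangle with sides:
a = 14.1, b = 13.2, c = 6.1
s = (a+b+c)/2 = (14.1+13.2+6.1)/2 = 16.7
Area = √(s(s-a)(s-b)(s-c)) = √(16.7·2.6·3.5·10.6) = 40.1358
r = Area/s = 40.1358/16.7 = 2.403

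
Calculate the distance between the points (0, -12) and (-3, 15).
Using the distance formula: d = sqrt((x₂-x₁)² + (y₂-y₁)²)
dx = (-3) - 0 = -3
dy = 15 - (-12) = 27
d = sqrt((-3)² + 27²) = sqrt(9 + 729) = sqrt(738) = 27.17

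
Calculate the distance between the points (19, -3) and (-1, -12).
Using the distance formula: d = sqrt((x₂-x₁)² + (y₂-y₁)²)
dx = (-1) - 19 = -20
dy = (-12) - (-3) = -9
d = sqrt((-20)² + (-9)²) = sqrt(400 + 81) = sqrt(481) = 21.93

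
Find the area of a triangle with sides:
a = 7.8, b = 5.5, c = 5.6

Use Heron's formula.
s = (a+b+c)/2 = (7.8+5.5+5.6)/2 = 9.45
A = √(s(s-a)(s-b)(s-c)) = √(9.45·1.65·3.95·3.85)
A = √237.123 = 15.4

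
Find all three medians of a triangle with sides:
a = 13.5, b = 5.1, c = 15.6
Using m_x = ½√(2y² + 2z² - x²):
m_a = ½√(2·5.1² + 2·15.6² - 13.5²) = ½√356.49 = 9.44
m_b = ½√(2·13.5² + 2·15.6² - 5.1²) = ½√825.21 = 14.36
m_c = ½√(2·13.5² + 2·5.1² - 15.6²) = ½√173.16 = 6.58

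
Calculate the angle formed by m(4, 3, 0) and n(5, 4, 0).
m·n = 32, |m|² = 25, |n|² = 41
cos θ = 32/√1025 ≈ 0.9995
θ ≈ 1.79°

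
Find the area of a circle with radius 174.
Area = pi * r²
Area = pi * 174²
Area = pi * 30276
Area = 95114.86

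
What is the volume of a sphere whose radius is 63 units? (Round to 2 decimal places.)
Volume = (4/3) * pi * r³
Volume = (4/3) * pi * 63³
Volume = (4/3) * pi * 250047
Volume = 1047394.42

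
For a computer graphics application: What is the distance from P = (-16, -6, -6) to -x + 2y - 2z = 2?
d = |(-1)(-16) + 2(-6) + (-2)(-6) - (2)| / √((-1)² + 2² + (-2)²) = 14/√9 = 4.667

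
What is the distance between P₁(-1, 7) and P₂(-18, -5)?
Using the distance formula: d = sqrt((x₂-x₁)² + (y₂-y₁)²)
dx = (-18) - (-1) = -17
dy = (-5) - 7 = -12
d = sqrt((-17)² + (-12)²) = sqrt(289 + 144) = sqrt(433) = 20.81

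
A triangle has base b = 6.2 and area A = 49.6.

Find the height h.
A = ½bh  →  h = 2A/b
h = 2·49.6/6.2 = 16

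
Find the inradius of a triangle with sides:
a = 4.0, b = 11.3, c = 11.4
s = (a+b+c)/2 = (4.0+11.3+11.4)/2 = 13.35
Area = √(s(s-a)(s-b)(s-c)) = √(13.35·9.35·2.05·1.95) = 22.3378
r = Area/s = 22.3378/13.35 = 1.673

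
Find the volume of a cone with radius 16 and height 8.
Volume = (1/3) * pi * r² * h
Volume = (1/3) * pi * 16² * 8
Volume = (1/3) * pi * 256 * 8
Volume = (1/3) * pi * 2048
Volume = 2144.66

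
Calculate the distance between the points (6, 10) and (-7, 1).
Using the distance formula: d = sqrt((x₂-x₁)² + (y₂-y₁)²)
dx = (-7) - 6 = -13
dy = 1 - 10 = -9
d = sqrt((-13)² + (-9)²) = sqrt(169 + 81) = sqrt(250) = 15.81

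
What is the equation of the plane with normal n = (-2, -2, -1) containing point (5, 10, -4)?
d = n·P = (-2)(5) + (-2)(10) + (-1)(-4) = -26
Plane: -2x - 2y - z = -26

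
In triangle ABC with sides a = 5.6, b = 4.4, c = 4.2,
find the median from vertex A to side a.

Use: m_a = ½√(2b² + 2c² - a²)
m_a = ½√(2·4.4² + 2·4.2² - 5.6²)
m_a = ½√(38.72 + 35.28 - 31.36) = ½√42.64 = 3.265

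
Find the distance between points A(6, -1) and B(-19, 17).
Using the distance formula: d = sqrt((x₂-x₁)² + (y₂-y₁)²)
dx = (-19) - 6 = -25
dy = 17 - (-1) = 18
d = sqrt((-25)² + 18²) = sqrt(625 + 324) = sqrt(949) = 30.81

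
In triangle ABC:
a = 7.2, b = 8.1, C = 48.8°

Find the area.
Using A = ½ab·sin(C):
A = ½·7.2·8.1·sin(48.8°) = ½·58.32·0.752415 = 21.94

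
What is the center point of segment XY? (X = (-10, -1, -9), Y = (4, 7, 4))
Midpoint = ((-10+4)/2, (-1+7)/2, (-9+4)/2) = (-3, 3, -2.5)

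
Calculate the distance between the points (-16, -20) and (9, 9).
Using the distance formula: d = sqrt((x₂-x₁)² + (y₂-y₁)²)
dx = 9 - (-16) = 25
dy = 9 - (-20) = 29
d = sqrt(25² + 29²) = sqrt(625 + 841) = sqrt(1466) = 38.29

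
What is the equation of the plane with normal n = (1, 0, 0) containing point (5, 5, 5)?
d = n·P = (1)(5) + (0)(5) + (0)(5) = 5
Plane: x = 5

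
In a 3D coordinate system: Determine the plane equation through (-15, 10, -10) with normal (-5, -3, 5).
d = n·P = (-5)(-15) + (-3)(10) + (5)(-10) = -5
Plane: -5x - 3y + 5z = -5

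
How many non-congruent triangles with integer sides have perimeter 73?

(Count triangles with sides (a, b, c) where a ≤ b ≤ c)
With a ≤ b ≤ c and a + b + c = 73, the triangle inequality a + b > c gives c < 73/2, so c ≤ 36.
Iterate a from 1 to ⌊p/3⌋ = 24; for each a, b ranges from a to ⌊(p−a)/2⌋ with c = p − a − b, keeping only c ≥ b.
Triples: (1, 36, 36), (2, 35, 36), (3, 34, 36), …
Count = 120 triangles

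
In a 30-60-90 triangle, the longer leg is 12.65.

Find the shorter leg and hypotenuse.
In a 30-60-90 triangle, sides are in ratio 1 : √3 : 2.
Long leg = short leg·√3  →  short leg = 12.65/√3 = 7.303
Hypotenuse = 2·(short leg) = 2·12.65/√3 = 14.61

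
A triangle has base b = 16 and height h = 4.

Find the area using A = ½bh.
A = ½·16·4 = 32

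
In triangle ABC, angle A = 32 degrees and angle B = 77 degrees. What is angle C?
Sum of angles in a triangle = 180 degrees
Third angle = 180 - 32 - 77
Third angle = 71 degrees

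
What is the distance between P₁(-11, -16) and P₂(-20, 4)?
Using the distance formula: d = sqrt((x₂-x₁)² + (y₂-y₁)²)
dx = (-20) - (-11) = -9
dy = 4 - (-16) = 20
d = sqrt((-9)² + 20²) = sqrt(81 + 400) = sqrt(481) = 21.93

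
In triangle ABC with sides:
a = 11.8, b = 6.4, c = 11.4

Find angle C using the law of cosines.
cos(C) = (a² + b² - c²)/(2ab)
cos(C) = (11.8² + 6.4² - 11.4²)/(2·11.8·6.4) = 50.24/151.04 = 0.332627
C = arccos(0.332627) = 70.57°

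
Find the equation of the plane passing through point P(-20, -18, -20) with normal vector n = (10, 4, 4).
d = n·P = (10)(-20) + (4)(-18) + (4)(-20) = -352
Plane: 10x + 4y + 4z = -352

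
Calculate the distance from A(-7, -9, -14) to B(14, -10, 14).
d = √[(21)² + (-1)² + (28)²] = √1226 = 35.01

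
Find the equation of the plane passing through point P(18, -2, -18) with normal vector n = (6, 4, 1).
d = n·P = (6)(18) + (4)(-2) + (1)(-18) = 82
Plane: 6x + 4y + z = 82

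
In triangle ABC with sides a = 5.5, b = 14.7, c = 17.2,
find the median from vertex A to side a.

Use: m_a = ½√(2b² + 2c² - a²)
m_a = ½√(2·14.7² + 2·17.2² - 5.5²)
m_a = ½√(432.18 + 591.68 - 30.25) = ½√993.61 = 15.76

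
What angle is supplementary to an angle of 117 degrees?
Supplementary angles sum to 180 degrees.
Other angle = 180 - 117
Other angle = 63 degrees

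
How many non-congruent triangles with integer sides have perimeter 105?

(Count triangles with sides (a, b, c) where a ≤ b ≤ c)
With a ≤ b ≤ c and a + b + c = 105, the triangle inequality a + b > c gives c < 105/2, so c ≤ 52.
Iterate a from 1 to ⌊p/3⌋ = 35; for each a, b ranges from a to ⌊(p−a)/2⌋ with c = p − a − b, keeping only c ≥ b.
Triples: (1, 52, 52), (2, 51, 52), (3, 50, 52), …
Count = 243 triangles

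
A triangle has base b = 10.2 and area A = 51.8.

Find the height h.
A = ½bh  →  h = 2A/b
h = 2·51.8/10.2 = 10.16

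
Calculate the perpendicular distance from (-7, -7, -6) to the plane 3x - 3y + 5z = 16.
d = |3(-7) + (-3)(-7) + 5(-6) - (16)| / √(3² + (-3)² + 5²) = 46/√43 = 7.015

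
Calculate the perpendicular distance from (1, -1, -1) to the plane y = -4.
d = |0(1) + 1(-1) + 0(-1) - (-4)| / √(0² + 1² + 0²) = 3/√1 = 3.0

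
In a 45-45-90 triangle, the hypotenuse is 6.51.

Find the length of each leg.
In a 45-45-90 triangle, hypotenuse = leg·√2  →  leg = hypotenuse/√2
leg = 6.51/√2 = 4.603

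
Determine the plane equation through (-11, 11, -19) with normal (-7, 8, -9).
d = n·P = (-7)(-11) + (8)(11) + (-9)(-19) = 336
Plane: -7x + 8y - 9z = 336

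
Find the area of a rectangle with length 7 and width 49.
Area = length * width
Area = 7 * 49
Area = 343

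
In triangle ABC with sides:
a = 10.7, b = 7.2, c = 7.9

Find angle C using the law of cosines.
cos(C) = (a² + b² - c²)/(2ab)
cos(C) = (10.7² + 7.2² - 7.9²)/(2·10.7·7.2) = 103.92/154.08 = 0.674455
C = arccos(0.674455) = 47.59°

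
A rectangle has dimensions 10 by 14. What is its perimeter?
Perimeter = 2 * (length + width)
Perimeter = 2 * (10 + 14)
Perimeter = 2 * 24
Perimeter = 48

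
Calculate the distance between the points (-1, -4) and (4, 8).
Using the distance formula: d = sqrt((x₂-x₁)² + (y₂-y₁)²)
dx = 4 - (-1) = 5
dy = 8 - (-4) = 12
d = sqrt(5² + 12²) = sqrt(25 + 144) = sqrt(169) = 13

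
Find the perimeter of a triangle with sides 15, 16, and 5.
Perimeter = sum of all sides
Perimeter = 15 + 16 + 5
Perimeter = 36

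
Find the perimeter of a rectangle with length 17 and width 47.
Perimeter = 2 * (length + width)
Perimeter = 2 * (17 + 47)
Perimeter = 2 * 64
Perimeter = 128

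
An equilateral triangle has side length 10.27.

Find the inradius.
For an equilateral triangle, r = s/(2√3) where s is the side.
r = 10.27/(2√3) = 10.27/3.464102 = 2.965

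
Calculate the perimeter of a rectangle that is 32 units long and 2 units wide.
Perimeter = 2 * (length + width)
Perimeter = 2 * (32 + 2)
Perimeter = 2 * 34
Perimeter = 68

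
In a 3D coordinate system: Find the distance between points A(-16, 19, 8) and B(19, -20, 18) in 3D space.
d = √[(35)² + (-39)² + (10)²] = √2846 = 53.35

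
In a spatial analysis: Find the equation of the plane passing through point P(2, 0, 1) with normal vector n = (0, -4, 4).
d = n·P = (0)(2) + (-4)(0) + (4)(1) = 4
Plane: -4y + 4z = 4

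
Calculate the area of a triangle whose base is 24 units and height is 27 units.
Area = (1/2) * base * height
Area = (1/2) * 24 * 27
Area = 324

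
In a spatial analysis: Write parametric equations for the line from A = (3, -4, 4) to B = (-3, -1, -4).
Direction vector d = B - A = (-6, 3, -8)
x = 3 - 6t, y = -4 + 3t, z = 4 - 8t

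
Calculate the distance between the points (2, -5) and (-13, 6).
Using the distance formula: d = sqrt((x₂-x₁)² + (y₂-y₁)²)
dx = (-13) - 2 = -15
dy = 6 - (-5) = 11
d = sqrt((-15)² + 11²) = sqrt(225 + 121) = sqrt(346) = 18.60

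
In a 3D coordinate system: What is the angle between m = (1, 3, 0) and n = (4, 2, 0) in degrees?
m·n = 10, |m|² = 10, |n|² = 20
cos θ = 10/√200 ≈ 0.7071
θ ≈ 45.0°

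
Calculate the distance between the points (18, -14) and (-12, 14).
Using the distance formula: d = sqrt((x₂-x₁)² + (y₂-y₁)²)
dx = (-12) - 18 = -30
dy = 14 - (-14) = 28
d = sqrt((-30)² + 28²) = sqrt(900 + 784) = sqrt(1684) = 41.04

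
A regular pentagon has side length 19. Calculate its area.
For a regular 5-gon with side length s = 19:
Apothem a = s / (2*tan(pi/5)) = 19 / (2*tan(pi/5)) ≈ 13.0756
Perimeter P = 5 * 19 = 95
Area = (1/2) * P * a = (1/2) * 95 * 13.0756 = 621.09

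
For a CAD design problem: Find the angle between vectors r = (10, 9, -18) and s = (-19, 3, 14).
r·s = -415, |r|² = 505, |s|² = 566
cos θ = -415/√285830 ≈ -0.7762
θ ≈ 140.9°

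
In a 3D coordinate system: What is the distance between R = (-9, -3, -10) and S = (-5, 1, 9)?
d = √[(4)² + (4)² + (19)²] = √393 = 19.82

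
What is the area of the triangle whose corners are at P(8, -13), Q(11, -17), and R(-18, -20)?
Using the coordinate formula: Area = (1/2)|x₁(y₂-y₃) + x₂(y₃-y₁) + x₃(y₁-y₂)|
Area = (1/2)|8((-17)-(-20)) + 11((-20)-(-13)) + (-18)((-13)-(-17))|
Area = (1/2)|8*3 + 11*(-7) + (-18)*4|
Area = (1/2)|24 + (-77) + (-72)|
Area = (1/2)*125 = 62.50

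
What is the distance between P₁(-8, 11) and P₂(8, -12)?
Using the distance formula: d = sqrt((x₂-x₁)² + (y₂-y₁)²)
dx = 8 - (-8) = 16
dy = (-12) - 11 = -23
d = sqrt(16² + (-23)²) = sqrt(256 + 529) = sqrt(785) = 28.02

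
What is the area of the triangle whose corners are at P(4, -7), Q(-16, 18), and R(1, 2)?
Using the coordinate formula: Area = (1/2)|x₁(y₂-y₃) + x₂(y₃-y₁) + x₃(y₁-y₂)|
Area = (1/2)|4(18-2) + (-16)(2-(-7)) + 1((-7)-18)|
Area = (1/2)|4*16 + (-16)*9 + 1*(-25)|
Area = (1/2)|64 + (-144) + (-25)|
Area = (1/2)*105 = 52.50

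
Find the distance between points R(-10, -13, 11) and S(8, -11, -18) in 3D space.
d = √[(18)² + (2)² + (-29)²] = √1169 = 34.19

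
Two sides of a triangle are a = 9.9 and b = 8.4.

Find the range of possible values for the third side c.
By the triangle inequality: |a - b| < c < a + b
|9.9 - 8.4| < c < 9.9 + 8.4
1.5 < c < 18.3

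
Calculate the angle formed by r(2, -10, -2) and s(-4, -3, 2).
r·s = 18, |r|² = 108, |s|² = 29
cos θ = 18/√3132 ≈ 0.3216
θ ≈ 71.24°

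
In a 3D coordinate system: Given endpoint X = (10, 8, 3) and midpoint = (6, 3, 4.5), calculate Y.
Y = (2×6 - 10, 2×3 - 8, 2×4.5 - 3) = (2, -2, 6)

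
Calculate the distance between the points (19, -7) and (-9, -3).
Using the distance formula: d = sqrt((x₂-x₁)² + (y₂-y₁)²)
dx = (-9) - 19 = -28
dy = (-3) - (-7) = 4
d = sqrt((-28)² + 4²) = sqrt(784 + 16) = sqrt(800) = 28.28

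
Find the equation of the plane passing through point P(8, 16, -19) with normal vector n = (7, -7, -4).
d = n·P = (7)(8) + (-7)(16) + (-4)(-19) = 20
Plane: 7x - 7y - 4z = 20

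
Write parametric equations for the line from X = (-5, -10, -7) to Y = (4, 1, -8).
Direction vector d = Y - X = (9, 11, -1)
x = -5 + 9t, y = -10 + 11t, z = -7 - t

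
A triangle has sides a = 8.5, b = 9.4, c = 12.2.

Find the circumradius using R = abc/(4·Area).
s = (a+b+c)/2 = 15.05
Area = √(s(s-a)(s-b)(s-c)) = √(15.05·6.55·5.65·2.85) = 39.8415
R = abc/(4·Area) = (8.5·9.4·12.2)/(4·39.8415) = 974.78/159.366 = 6.117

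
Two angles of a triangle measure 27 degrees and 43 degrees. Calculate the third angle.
Sum of angles in a triangle = 180 degrees
Third angle = 180 - 27 - 43
Third angle = 110 degrees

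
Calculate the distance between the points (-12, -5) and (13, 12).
Using the distance formula: d = sqrt((x₂-x₁)² + (y₂-y₁)²)
dx = 13 - (-12) = 25
dy = 12 - (-5) = 17
d = sqrt(25² + 17²) = sqrt(625 + 289) = sqrt(914) = 30.23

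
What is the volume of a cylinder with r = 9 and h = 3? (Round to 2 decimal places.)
Volume = pi * r² * h
Volume = pi * 9² * 3
Volume = pi * 81 * 3
Volume = pi * 243
Volume = 763.41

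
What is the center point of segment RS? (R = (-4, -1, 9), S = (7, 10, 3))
Midpoint = ((-4+7)/2, (-1+10)/2, (9+3)/2) = (1.5, 4.5, 6)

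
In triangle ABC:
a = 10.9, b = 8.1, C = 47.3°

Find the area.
Using A = ½ab·sin(C):
A = ½·10.9·8.1·sin(47.3°) = ½·88.29·0.734915 = 32.44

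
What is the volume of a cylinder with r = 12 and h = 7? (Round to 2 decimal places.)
Volume = pi * r² * h
Volume = pi * 12² * 7
Volume = pi * 144 * 7
Volume = pi * 1008
Volume = 3166.73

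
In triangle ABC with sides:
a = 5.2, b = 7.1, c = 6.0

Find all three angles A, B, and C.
By the law of cosines:
cos(A) = (b² + c² - a²)/(2bc) = 0.696831  →  A = 45.83°
cos(B) = (a² + c² - b²)/(2ac) = 0.202404  →  B = 78.32°
cos(C) = (a² + b² - c²)/(2ab) = 0.561349  →  C = 55.85°
Check: A + B + C = 180.0° ✓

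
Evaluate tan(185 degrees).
tan(185 degrees) = 0.0875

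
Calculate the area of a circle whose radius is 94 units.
Area = pi * r²
Area = pi * 94²
Area = pi * 8836
Area = 27759.11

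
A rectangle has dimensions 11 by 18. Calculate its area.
Area = length * width
Area = 11 * 18
Area = 198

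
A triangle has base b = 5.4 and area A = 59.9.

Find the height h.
A = ½bh  →  h = 2A/b
h = 2·59.9/5.4 = 22.19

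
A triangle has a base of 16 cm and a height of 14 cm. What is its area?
Area = (1/2) * base * height
Area = (1/2) * 16 * 14
Area = 112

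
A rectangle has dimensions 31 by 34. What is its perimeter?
Perimeter = 2 * (length + width)
Perimeter = 2 * (31 + 34)
Perimeter = 2 * 65
Perimeter = 130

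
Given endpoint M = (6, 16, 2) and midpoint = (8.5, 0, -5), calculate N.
N = (2×8.5 - 6, 2×0 - 16, 2×(-5) - 2) = (11, -16, -12)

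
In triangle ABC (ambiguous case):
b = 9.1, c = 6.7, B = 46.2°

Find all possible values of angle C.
sin(C)/c = sin(B)/b  →  sin(C) = c·sin(B)/b = 6.7·sin(46.2°)/9.1 = 0.531406
C₁ = arcsin(0.531406) = 32.1°,  C₂ = 180° - C₁ = 147.9°
Check C₂: A = 180° - 46.2° - 147.9° = -14.1° ≤ 0, rejected
C = 32.1° (one solution)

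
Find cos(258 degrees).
cos(258 degrees) = -0.2079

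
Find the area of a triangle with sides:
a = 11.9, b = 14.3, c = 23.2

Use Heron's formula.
s = (a+b+c)/2 = (11.9+14.3+23.2)/2 = 24.7
A = √(s(s-a)(s-b)(s-c)) = √(24.7·12.8·10.4·1.5)
A = √4932.1 = 70.23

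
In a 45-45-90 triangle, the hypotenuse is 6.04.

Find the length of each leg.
In a 45-45-90 triangle, hypotenuse = leg·√2  →  leg = hypotenuse/√2
leg = 6.04/√2 = 4.271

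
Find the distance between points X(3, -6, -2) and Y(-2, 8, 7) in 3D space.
d = √[(-5)² + (14)² + (9)²] = √302 = 17.38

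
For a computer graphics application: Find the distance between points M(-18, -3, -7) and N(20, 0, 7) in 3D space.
d = √[(38)² + (3)² + (14)²] = √1649 = 40.61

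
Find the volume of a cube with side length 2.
Volume = s³
Volume = 2³
Volume = 8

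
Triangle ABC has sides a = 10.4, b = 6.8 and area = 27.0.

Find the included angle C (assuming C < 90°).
Area = ½ab·sin(C)  →  sin(C) = 2·Area/(ab)
sin(C) = 2·27.0/(10.4·6.8) = 0.763575
C = arcsin(0.763575) = 49.78°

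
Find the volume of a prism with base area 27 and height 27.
Volume = base area * height
Volume = 27 * 27
Volume = 729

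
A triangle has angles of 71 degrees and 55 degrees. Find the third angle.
Sum of angles in a triangle = 180 degrees
Third angle = 180 - 71 - 55
Third angle = 54 degrees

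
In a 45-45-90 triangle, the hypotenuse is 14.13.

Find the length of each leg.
In a 45-45-90 triangle, hypotenuse = leg·√2  →  leg = hypotenuse/√2
leg = 14.13/√2 = 9.991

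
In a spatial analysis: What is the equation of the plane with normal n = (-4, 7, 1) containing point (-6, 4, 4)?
d = n·P = (-4)(-6) + (7)(4) + (1)(4) = 56
Plane: -4x + 7y + z = 56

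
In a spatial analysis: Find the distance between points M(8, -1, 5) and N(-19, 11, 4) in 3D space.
d = √[(-27)² + (12)² + (-1)²] = √874 = 29.56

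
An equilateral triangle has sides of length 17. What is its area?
Area = (sqrt(3)/4) * s²
Area = (sqrt(3)/4) * 17²
Area = (sqrt(3)/4) * 289
Area = 125.14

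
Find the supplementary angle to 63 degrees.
Supplementary angles sum to 180 degrees.
Other angle = 180 - 63
Other angle = 117 degrees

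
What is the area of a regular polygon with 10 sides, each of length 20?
For a regular 10-gon with side length s = 20:
Apothem a = s / (2*tan(pi/10)) = 20 / (2*tan(pi/10)) ≈ 30.7768
Perimeter P = 10 * 20 = 200
Area = (1/2) * P * a = (1/2) * 200 * 30.7768 = 3077.68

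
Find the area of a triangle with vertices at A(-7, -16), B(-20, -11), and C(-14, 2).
Using the coordinate formula: Area = (1/2)|x₁(y₂-y₃) + x₂(y₃-y₁) + x₃(y₁-y₂)|
Area = (1/2)|(-7)((-11)-2) + (-20)(2-(-16)) + (-14)((-16)-(-11))|
Area = (1/2)|(-7)*(-13) + (-20)*18 + (-14)*(-5)|
Area = (1/2)|91 + (-360) + 70|
Area = (1/2)*199 = 99.50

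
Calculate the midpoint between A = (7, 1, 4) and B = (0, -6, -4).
Midpoint = ((7+0)/2, (1-6)/2, (4-4)/2) = (3.5, -2.5, 0)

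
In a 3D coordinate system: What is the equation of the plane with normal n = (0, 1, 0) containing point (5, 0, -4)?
d = n·P = (0)(5) + (1)(0) + (0)(-4) = 0
Plane: y = 0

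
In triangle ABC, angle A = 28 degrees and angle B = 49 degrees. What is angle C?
Sum of angles in a triangle = 180 degrees
Third angle = 180 - 28 - 49
Third angle = 103 degrees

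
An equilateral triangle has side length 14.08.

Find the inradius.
For an equilateral triangle, r = s/(2√3) where s is the side.
r = 14.08/(2√3) = 14.08/3.464102 = 4.065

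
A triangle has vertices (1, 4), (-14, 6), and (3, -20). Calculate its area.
Using the coordinate formula: Area = (1/2)|x₁(y₂-y₃) + x₂(y₃-y₁) + x₃(y₁-y₂)|
Area = (1/2)|1(6-(-20)) + (-14)((-20)-4) + 3(4-6)|
Area = (1/2)|1*26 + (-14)*(-24) + 3*(-2)|
Area = (1/2)|26 + 336 + (-6)|
Area = (1/2)*356 = 178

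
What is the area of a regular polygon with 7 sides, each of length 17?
For a regular 7-gon with side length s = 17:
Apothem a = s / (2*tan(pi/7)) = 17 / (2*tan(pi/7)) ≈ 17.6504
Perimeter P = 7 * 17 = 119
Area = (1/2) * P * a = (1/2) * 119 * 17.6504 = 1050.20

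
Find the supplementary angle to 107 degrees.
Supplementary angles sum to 180 degrees.
Other angle = 180 - 107
Other angle = 73 degrees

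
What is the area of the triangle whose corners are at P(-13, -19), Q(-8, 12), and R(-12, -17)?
Using the coordinate formula: Area = (1/2)|x₁(y₂-y₃) + x₂(y₃-y₁) + x₃(y₁-y₂)|
Area = (1/2)|(-13)(12-(-17)) + (-8)((-17)-(-19)) + (-12)((-19)-12)|
Area = (1/2)|(-13)*29 + (-8)*2 + (-12)*(-31)|
Area = (1/2)|(-377) + (-16) + 372|
Area = (1/2)*21 = 10.50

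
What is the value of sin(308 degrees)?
sin(308 degrees) = -0.788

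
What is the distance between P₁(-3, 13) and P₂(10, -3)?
Using the distance formula: d = sqrt((x₂-x₁)² + (y₂-y₁)²)
dx = 10 - (-3) = 13
dy = (-3) - 13 = -16
d = sqrt(13² + (-16)²) = sqrt(169 + 256) = sqrt(425) = 20.62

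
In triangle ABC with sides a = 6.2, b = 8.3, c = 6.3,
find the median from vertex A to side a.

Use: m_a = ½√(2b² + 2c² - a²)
m_a = ½√(2·8.3² + 2·6.3² - 6.2²)
m_a = ½√(137.78 + 79.38 - 38.44) = ½√178.72 = 6.684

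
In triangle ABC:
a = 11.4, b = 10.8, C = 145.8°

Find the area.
Using A = ½ab·sin(C):
A = ½·11.4·10.8·sin(145.8°) = ½·123.12·0.562083 = 34.6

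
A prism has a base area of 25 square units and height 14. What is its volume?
Volume = base area * height
Volume = 25 * 14
Volume = 350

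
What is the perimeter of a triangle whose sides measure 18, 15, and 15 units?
Perimeter = sum of all sides
Perimeter = 18 + 15 + 15
Perimeter = 48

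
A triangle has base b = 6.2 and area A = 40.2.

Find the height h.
A = ½bh  →  h = 2A/b
h = 2·40.2/6.2 = 12.97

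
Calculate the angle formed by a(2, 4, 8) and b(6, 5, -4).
a·b = 0, |a|² = 84, |b|² = 77
cos θ = 0/√6468 ≈ 0.0
θ ≈ 90.0°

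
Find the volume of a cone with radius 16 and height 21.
Volume = (1/3) * pi * r² * h
Volume = (1/3) * pi * 16² * 21
Volume = (1/3) * pi * 256 * 21
Volume = (1/3) * pi * 5376
Volume = 5629.73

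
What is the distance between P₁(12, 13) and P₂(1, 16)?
Using the distance formula: d = sqrt((x₂-x₁)² + (y₂-y₁)²)
dx = 1 - 12 = -11
dy = 16 - 13 = 3
d = sqrt((-11)² + 3²) = sqrt(121 + 9) = sqrt(130) = 11.40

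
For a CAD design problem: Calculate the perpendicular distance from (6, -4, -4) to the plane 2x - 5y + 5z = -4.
d = |2(6) + (-5)(-4) + 5(-4) - (-4)| / √(2² + (-5)² + 5²) = 16/√54 = 2.177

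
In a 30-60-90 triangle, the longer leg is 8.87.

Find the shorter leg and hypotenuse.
In a 30-60-90 triangle, sides are in ratio 1 : √3 : 2.
Long leg = short leg·√3  →  short leg = 8.87/√3 = 5.121
Hypotenuse = 2·(short leg) = 2·8.87/√3 = 10.24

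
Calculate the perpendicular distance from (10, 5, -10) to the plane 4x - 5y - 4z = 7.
d = |4(10) + (-5)(5) + (-4)(-10) - (7)| / √(4² + (-5)² + (-4)²) = 48/√57 = 6.358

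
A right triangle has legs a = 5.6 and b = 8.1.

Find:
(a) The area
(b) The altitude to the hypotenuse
(a) Area = ½ab = ½·5.6·8.1 = 22.68
(b) Hypotenuse c = √(5.6² + 8.1²) = √96.97 = 9.84733
    Area = ½·c·h_c  →  h_c = 2·Area/c = 2·22.68/9.84733 = 4.606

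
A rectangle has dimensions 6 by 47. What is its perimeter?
Perimeter = 2 * (length + width)
Perimeter = 2 * (6 + 47)
Perimeter = 2 * 53
Perimeter = 106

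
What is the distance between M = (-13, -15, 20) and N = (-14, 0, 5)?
d = √[(-1)² + (15)² + (-15)²] = √451 = 21.24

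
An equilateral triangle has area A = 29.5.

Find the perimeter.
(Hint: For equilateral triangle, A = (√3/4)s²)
A = (√3/4)s²  →  s² = 4A/√3 = 4·29.5/√3 = 68.1273
s = 8.25393
Perimeter = 3s = 24.76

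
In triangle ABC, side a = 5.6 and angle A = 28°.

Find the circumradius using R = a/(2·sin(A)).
R = a/(2·sin(A)) = 5.6/(2·sin(28°))
R = 5.6/(2·0.469472) = 5.6/0.938943 = 5.964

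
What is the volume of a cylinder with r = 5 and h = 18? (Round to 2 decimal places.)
Volume = pi * r² * h
Volume = pi * 5² * 18
Volume = pi * 25 * 18
Volume = pi * 450
Volume = 1413.72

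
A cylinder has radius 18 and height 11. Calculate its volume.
Volume = pi * r² * h
Volume = pi * 18² * 11
Volume = pi * 324 * 11
Volume = pi * 3564
Volume = 11196.64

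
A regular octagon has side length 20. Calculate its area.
For a regular 8-gon with side length s = 20:
Apothem a = s / (2*tan(pi/8)) = 20 / (2*tan(pi/8)) ≈ 24.1421
Perimeter P = 8 * 20 = 160
Area = (1/2) * P * a = (1/2) * 160 * 24.1421 = 1931.37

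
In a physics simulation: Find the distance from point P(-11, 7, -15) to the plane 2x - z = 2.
d = |2(-11) + 0(7) + (-1)(-15) - (2)| / √(2² + 0² + (-1)²) = 9/√5 = 4.025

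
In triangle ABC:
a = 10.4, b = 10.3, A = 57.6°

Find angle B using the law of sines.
sin(B)/b = sin(A)/a
sin(B) = b·sin(A)/a = 10.3·sin(57.6°)/10.4 = 0.836209
B = arcsin(0.836209) = 56.74°  (b ≤ a, so B ≤ A and the acute solution is unique)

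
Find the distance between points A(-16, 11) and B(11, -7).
Using the distance formula: d = sqrt((x₂-x₁)² + (y₂-y₁)²)
dx = 11 - (-16) = 27
dy = (-7) - 11 = -18
d = sqrt(27² + (-18)²) = sqrt(729 + 324) = sqrt(1053) = 32.45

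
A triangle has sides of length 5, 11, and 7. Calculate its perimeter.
Perimeter = sum of all sides
Perimeter = 5 + 11 + 7
Perimeter = 23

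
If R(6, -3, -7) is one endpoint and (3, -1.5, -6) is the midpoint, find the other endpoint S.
S = (2×3 - 6, 2×(-1.5) - (-3), 2×(-6) - (-7)) = (0, 0, -5)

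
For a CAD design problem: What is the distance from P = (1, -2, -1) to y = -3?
d = |0(1) + 1(-2) + 0(-1) - (-3)| / √(0² + 1² + 0²) = 1/√1 = 1.0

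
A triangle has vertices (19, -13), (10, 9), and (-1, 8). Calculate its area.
Using the coordinate formula: Area = (1/2)|x₁(y₂-y₃) + x₂(y₃-y₁) + x₃(y₁-y₂)|
Area = (1/2)|19(9-8) + 10(8-(-13)) + (-1)((-13)-9)|
Area = (1/2)|19*1 + 10*21 + (-1)*(-22)|
Area = (1/2)|19 + 210 + 22|
Area = (1/2)*251 = 125.50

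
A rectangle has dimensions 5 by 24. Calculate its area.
Area = length * width
Area = 5 * 24
Area = 120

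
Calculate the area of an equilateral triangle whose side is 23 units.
Area = (sqrt(3)/4) * s²
Area = (sqrt(3)/4) * 23²
Area = (sqrt(3)/4) * 529
Area = 229.06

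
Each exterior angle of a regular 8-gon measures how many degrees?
Exterior angle of a regular n-gon = 360/n
Exterior angle = 360/8
Exterior angle = 45 degrees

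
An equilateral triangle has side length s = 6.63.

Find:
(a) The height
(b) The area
(a) Height h = s·√3/2 = 6.63·√3/2 = 5.742
(b) Area = (√3/4)·s² = (√3/4)·6.63² = (√3/4)·43.9569 = 19.03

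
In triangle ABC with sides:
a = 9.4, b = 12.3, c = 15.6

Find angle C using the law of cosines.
cos(C) = (a² + b² - c²)/(2ab)
cos(C) = (9.4² + 12.3² - 15.6²)/(2·9.4·12.3) = -3.71/231.24 = -0.016044
C = arccos(-0.016044) = 90.92°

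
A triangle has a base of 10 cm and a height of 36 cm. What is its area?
Area = (1/2) * base * height
Area = (1/2) * 10 * 36
Area = 180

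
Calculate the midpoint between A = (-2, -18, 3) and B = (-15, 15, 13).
Midpoint = ((-2-15)/2, (-18+15)/2, (3+13)/2) = (-8.5, -1.5, 8)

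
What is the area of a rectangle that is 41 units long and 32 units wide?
Area = length * width
Area = 41 * 32
Area = 1312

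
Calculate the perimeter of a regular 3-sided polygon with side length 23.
Perimeter = number of sides * side length
Perimeter = 3 * 23
Perimeter = 69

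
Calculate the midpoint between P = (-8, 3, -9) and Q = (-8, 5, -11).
Midpoint = ((-8-8)/2, (3+5)/2, (-9-11)/2) = (-8, 4, -10)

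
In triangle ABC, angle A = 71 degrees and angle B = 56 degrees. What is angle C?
Sum of angles in a triangle = 180 degrees
Third angle = 180 - 71 - 56
Third angle = 53 degrees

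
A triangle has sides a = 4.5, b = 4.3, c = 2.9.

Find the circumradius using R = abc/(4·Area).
s = (a+b+c)/2 = 5.85
Area = √(s(s-a)(s-b)(s-c)) = √(5.85·1.35·1.55·2.95) = 6.00927
R = abc/(4·Area) = (4.5·4.3·2.9)/(4·6.00927) = 56.115/24.03708 = 2.335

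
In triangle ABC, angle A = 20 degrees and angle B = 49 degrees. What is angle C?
Sum of angles in a triangle = 180 degrees
Third angle = 180 - 20 - 49
Third angle = 111 degrees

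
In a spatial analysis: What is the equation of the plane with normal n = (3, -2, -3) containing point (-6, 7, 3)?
d = n·P = (3)(-6) + (-2)(7) + (-3)(3) = -41
Plane: 3x - 2y - 3z = -41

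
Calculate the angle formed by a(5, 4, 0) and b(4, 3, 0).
a·b = 32, |a|² = 41, |b|² = 25
cos θ = 32/√1025 ≈ 0.9995
θ ≈ 1.79°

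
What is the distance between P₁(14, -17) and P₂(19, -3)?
Using the distance formula: d = sqrt((x₂-x₁)² + (y₂-y₁)²)
dx = 19 - 14 = 5
dy = (-3) - (-17) = 14
d = sqrt(5² + 14²) = sqrt(25 + 196) = sqrt(221) = 14.87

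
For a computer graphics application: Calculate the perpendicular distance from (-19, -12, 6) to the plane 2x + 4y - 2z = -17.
d = |2(-19) + 4(-12) + (-2)(6) - (-17)| / √(2² + 4² + (-2)²) = 81/√24 = 16.53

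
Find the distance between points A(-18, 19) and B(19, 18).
Using the distance formula: d = sqrt((x₂-x₁)² + (y₂-y₁)²)
dx = 19 - (-18) = 37
dy = 18 - 19 = -1
d = sqrt(37² + (-1)²) = sqrt(1369 + 1) = sqrt(1370) = 37.01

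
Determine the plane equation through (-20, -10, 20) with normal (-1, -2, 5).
d = n·P = (-1)(-20) + (-2)(-10) + (5)(20) = 140
Plane: -x - 2y + 5z = 140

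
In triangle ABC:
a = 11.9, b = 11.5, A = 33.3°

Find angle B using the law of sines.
sin(B)/b = sin(A)/a
sin(B) = b·sin(A)/a = 11.5·sin(33.3°)/11.9 = 0.530568
B = arcsin(0.530568) = 32.04°  (b ≤ a, so B ≤ A and the acute solution is unique)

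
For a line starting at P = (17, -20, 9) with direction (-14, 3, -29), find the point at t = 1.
P(1) = (17 + (-14)(1), -20 + 3(1), 9 + (-29)(1)) = (3, -17, -20)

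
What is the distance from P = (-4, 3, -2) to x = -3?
d = |1(-4) + 0(3) + 0(-2) - (-3)| / √(1² + 0² + 0²) = 1/√1 = 1.0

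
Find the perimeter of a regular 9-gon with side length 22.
Perimeter = number of sides * side length
Perimeter = 9 * 22
Perimeter = 198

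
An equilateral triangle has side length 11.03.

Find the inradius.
For an equilateral triangle, r = s/(2√3) where s is the side.
r = 11.03/(2√3) = 11.03/3.464102 = 3.184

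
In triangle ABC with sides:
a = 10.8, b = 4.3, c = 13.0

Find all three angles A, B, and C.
By the law of cosines:
cos(A) = (b² + c² - a²)/(2bc) = 0.633721  →  A = 50.67°
cos(B) = (a² + c² - b²)/(2ac) = 0.951389  →  B = 17.94°
cos(C) = (a² + b² - c²)/(2ab) = -0.364664  →  C = 111.4°
Check: A + B + C = 180.0° ✓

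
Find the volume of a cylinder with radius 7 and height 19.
Volume = pi * r² * h
Volume = pi * 7² * 19
Volume = pi * 49 * 19
Volume = pi * 931
Volume = 2924.82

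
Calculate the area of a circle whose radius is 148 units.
Area = pi * r²
Area = pi * 148²
Area = pi * 21904
Area = 68813.45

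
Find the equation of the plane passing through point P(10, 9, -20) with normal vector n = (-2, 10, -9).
d = n·P = (-2)(10) + (10)(9) + (-9)(-20) = 250
Plane: -2x + 10y - 9z = 250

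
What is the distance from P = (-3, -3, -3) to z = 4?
d = |0(-3) + 0(-3) + 1(-3) - (4)| / √(0² + 0² + 1²) = 7/√1 = 7.0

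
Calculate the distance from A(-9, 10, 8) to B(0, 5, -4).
d = √[(9)² + (-5)² + (-12)²] = √250 = 15.81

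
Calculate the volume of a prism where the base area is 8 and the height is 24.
Volume = base area * height
Volume = 8 * 24
Volume = 192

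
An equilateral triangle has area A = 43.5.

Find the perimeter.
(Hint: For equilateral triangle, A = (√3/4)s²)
A = (√3/4)s²  →  s² = 4A/√3 = 4·43.5/√3 = 100.459
s = 10.0229
Perimeter = 3s = 30.07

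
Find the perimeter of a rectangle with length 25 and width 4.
Perimeter = 2 * (length + width)
Perimeter = 2 * (25 + 4)
Perimeter = 2 * 29
Perimeter = 58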